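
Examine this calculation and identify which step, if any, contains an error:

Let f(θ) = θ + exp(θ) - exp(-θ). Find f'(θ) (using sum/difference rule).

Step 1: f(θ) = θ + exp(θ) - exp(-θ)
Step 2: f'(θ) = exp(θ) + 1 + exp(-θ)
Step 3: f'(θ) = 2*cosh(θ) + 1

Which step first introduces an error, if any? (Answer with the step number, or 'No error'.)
No error

All steps in this derivation are correct.
The final answer f'(θ) = 2*cosh(θ) + 1 is valid.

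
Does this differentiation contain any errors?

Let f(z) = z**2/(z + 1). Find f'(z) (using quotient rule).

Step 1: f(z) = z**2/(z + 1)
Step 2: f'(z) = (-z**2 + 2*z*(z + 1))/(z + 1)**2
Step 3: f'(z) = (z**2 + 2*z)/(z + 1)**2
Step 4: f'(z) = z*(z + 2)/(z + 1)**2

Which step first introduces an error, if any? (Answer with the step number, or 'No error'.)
No error

All steps in this derivation are correct.
The final answer f'(z) = z*(z + 2)/(z + 1)**2 is valid.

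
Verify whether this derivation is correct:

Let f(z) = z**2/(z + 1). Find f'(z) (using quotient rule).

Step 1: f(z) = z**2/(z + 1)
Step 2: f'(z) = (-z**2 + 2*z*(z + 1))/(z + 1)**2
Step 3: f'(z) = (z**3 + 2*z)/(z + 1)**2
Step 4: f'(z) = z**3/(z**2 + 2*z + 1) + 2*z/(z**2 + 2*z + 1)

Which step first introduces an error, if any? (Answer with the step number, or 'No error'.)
Step 3

Step 3 is incorrect due to a wrong exponent.
The step shows: (z**3 + 2*z)/(z + 1)**2
The correct value should be: (z**2 + 2*z)/(z + 1)**2

Explanation: The exponent 2 on z was incorrectly written as 3: the term (z**2 + 2*z)/(z + 1)**2 was incorrectly written as (z**3 + 2*z)/(z + 1)**2
The later steps are derived from this incorrect expression, so the error originates in Step 3.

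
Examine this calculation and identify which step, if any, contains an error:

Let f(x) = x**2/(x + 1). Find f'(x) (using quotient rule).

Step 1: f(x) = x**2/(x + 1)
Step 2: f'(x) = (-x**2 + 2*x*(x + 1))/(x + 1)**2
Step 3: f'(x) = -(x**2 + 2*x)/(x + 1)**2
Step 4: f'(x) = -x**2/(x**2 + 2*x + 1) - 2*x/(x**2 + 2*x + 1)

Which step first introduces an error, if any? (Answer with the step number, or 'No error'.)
Step 3

Step 3 is incorrect due to a sign flip.
The step shows: -(x**2 + 2*x)/(x + 1)**2
The correct value should be: (x**2 + 2*x)/(x + 1)**2

Explanation: The sign of the whole expression was flipped: the term (x**2 + 2*x)/(x + 1)**2 was incorrectly written as -(x**2 + 2*x)/(x + 1)**2
The later steps are derived from this incorrect expression, so the error originates in Step 3.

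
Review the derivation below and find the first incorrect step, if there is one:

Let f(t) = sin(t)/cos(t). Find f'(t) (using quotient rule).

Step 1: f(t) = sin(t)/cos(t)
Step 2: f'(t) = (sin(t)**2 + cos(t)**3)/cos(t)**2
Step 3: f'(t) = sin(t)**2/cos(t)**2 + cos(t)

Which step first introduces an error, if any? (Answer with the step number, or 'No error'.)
Step 2

Step 2 is incorrect due to a wrong exponent.
The step shows: (sin(t)**2 + cos(t)**3)/cos(t)**2
The correct value should be: (sin(t)**2 + cos(t)**2)/cos(t)**2

Explanation: The exponent 2 on cos(t) was incorrectly written as 3: the term (sin(t)**2 + cos(t)**2)/cos(t)**2 was incorrectly written as (sin(t)**2 + cos(t)**3)/cos(t)**2
The later steps are derived from this incorrect expression, so the error originates in Step 2.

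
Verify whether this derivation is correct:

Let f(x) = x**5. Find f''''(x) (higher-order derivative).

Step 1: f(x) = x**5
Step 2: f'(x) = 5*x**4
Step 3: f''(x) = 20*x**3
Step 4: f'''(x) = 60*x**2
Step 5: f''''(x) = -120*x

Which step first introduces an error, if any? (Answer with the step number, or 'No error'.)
Step 5

Step 5 is incorrect due to a sign flip.
The step shows: -120*x
The correct value should be: 120*x

Explanation: The sign of the whole expression was flipped: the term 120*x was incorrectly written as -120*x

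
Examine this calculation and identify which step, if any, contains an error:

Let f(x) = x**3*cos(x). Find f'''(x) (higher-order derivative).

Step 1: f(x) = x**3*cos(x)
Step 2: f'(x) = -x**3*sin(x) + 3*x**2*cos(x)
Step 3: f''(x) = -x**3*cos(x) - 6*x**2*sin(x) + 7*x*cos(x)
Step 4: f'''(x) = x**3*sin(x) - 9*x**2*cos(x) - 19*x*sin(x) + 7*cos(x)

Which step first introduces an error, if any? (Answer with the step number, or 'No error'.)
Step 3

Step 3 is incorrect due to a wrong coefficient.
The step shows: -x**3*cos(x) - 6*x**2*sin(x) + 7*x*cos(x)
The correct value should be: -x**3*cos(x) - 6*x**2*sin(x) + 6*x*cos(x)

Explanation: The coefficient 6 was incorrectly written as 7: the term 6*x*cos(x) was incorrectly written as 7*x*cos(x)
The later steps are derived from this incorrect expression, so the error originates in Step 3.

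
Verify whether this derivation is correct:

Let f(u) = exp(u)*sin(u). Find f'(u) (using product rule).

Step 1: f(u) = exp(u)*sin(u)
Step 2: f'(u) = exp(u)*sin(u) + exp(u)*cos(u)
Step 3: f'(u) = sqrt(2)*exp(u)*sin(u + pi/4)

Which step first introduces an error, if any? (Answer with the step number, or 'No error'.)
No error

All steps in this derivation are correct.
The final answer f'(u) = sqrt(2)*exp(u)*sin(u + pi/4) is valid.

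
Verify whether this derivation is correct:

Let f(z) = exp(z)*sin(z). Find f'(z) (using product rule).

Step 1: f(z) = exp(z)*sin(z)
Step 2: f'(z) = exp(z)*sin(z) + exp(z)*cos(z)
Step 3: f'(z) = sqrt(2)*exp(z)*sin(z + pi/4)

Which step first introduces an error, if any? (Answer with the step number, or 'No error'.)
No error

All steps in this derivation are correct.
The final answer f'(z) = sqrt(2)*exp(z)*sin(z + pi/4) is valid.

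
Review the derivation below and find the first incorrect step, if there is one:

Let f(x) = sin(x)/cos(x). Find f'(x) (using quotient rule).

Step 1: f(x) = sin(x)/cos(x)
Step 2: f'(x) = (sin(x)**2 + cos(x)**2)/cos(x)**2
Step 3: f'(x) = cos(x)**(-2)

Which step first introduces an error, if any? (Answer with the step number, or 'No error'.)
No error

All steps in this derivation are correct.
The final answer f'(x) = cos(x)**(-2) is valid.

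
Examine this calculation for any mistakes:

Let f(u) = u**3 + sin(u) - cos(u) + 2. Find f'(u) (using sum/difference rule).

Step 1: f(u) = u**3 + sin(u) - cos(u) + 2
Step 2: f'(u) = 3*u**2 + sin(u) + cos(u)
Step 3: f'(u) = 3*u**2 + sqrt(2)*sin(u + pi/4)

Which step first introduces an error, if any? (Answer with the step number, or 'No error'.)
No error

All steps in this derivation are correct.
The final answer f'(u) = 3*u**2 + sqrt(2)*sin(u + pi/4) is valid.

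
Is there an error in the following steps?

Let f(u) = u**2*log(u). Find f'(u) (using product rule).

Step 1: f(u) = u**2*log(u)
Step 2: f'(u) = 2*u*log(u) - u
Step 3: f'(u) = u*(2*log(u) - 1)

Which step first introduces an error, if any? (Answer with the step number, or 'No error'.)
Step 2

Step 2 is incorrect due to a sign flip.
The step shows: 2*u*log(u) - u
The correct value should be: 2*u*log(u) + u

Explanation: The sign of one term was flipped: the term u was incorrectly written as -u
The later steps are derived from this incorrect expression, so the error originates in Step 2.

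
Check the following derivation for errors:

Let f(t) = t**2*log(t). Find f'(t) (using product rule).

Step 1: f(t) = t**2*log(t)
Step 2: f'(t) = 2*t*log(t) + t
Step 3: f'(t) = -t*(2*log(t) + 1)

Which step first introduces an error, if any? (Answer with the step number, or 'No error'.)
Step 3

Step 3 is incorrect due to a sign flip.
The step shows: -t*(2*log(t) + 1)
The correct value should be: t*(2*log(t) + 1)

Explanation: The sign of the whole expression was flipped: the term t*(2*log(t) + 1) was incorrectly written as -t*(2*log(t) + 1)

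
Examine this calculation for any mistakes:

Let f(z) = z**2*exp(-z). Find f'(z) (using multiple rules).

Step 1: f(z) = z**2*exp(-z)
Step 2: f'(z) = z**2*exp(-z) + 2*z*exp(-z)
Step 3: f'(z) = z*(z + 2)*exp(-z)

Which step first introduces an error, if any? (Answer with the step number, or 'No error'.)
Step 2

Step 2 is incorrect due to a sign flip.
The step shows: z**2*exp(-z) + 2*z*exp(-z)
The correct value should be: -z**2*exp(-z) + 2*z*exp(-z)

Explanation: The sign of one term was flipped: the term -z**2*exp(-z) was incorrectly written as z**2*exp(-z)
The later steps are derived from this incorrect expression, so the error originates in Step 2.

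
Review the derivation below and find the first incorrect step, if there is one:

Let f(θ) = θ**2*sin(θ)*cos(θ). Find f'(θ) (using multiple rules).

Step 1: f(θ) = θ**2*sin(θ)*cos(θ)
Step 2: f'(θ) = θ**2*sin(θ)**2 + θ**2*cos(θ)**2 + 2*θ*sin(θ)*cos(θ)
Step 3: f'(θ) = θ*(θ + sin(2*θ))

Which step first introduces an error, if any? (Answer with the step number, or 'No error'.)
Step 2

Step 2 is incorrect due to a sign flip.
The step shows: θ**2*sin(θ)**2 + θ**2*cos(θ)**2 + 2*θ*sin(θ)*cos(θ)
The correct value should be: -θ**2*sin(θ)**2 + θ**2*cos(θ)**2 + 2*θ*sin(θ)*cos(θ)

Explanation: The sign of one term was flipped: the term -θ**2*sin(θ)**2 was incorrectly written as θ**2*sin(θ)**2
The later steps are derived from this incorrect expression, so the error originates in Step 2.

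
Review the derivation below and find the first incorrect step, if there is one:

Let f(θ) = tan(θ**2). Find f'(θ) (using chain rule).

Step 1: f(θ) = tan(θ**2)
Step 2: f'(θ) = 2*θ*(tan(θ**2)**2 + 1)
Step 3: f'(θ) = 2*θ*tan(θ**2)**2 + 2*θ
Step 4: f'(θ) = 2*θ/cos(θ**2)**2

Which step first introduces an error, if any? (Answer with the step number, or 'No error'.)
No error

All steps in this derivation are correct.
The final answer f'(θ) = 2*θ/cos(θ**2)**2 is valid.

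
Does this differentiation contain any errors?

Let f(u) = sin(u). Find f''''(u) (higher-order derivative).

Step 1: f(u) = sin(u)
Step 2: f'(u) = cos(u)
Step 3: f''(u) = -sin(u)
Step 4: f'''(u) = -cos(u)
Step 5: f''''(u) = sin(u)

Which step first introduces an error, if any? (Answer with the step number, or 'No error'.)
No error

All steps in this derivation are correct.
The final answer f''''(u) = sin(u) is valid.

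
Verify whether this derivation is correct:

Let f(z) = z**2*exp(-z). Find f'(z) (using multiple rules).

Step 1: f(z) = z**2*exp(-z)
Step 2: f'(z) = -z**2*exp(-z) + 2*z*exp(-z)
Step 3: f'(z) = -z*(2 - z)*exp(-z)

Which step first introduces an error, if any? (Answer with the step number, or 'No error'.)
Step 3

Step 3 is incorrect due to a sign flip.
The step shows: -z*(2 - z)*exp(-z)
The correct value should be: z*(2 - z)*exp(-z)

Explanation: The sign of the whole expression was flipped: the term z*(2 - z)*exp(-z) was incorrectly written as -z*(2 - z)*exp(-z)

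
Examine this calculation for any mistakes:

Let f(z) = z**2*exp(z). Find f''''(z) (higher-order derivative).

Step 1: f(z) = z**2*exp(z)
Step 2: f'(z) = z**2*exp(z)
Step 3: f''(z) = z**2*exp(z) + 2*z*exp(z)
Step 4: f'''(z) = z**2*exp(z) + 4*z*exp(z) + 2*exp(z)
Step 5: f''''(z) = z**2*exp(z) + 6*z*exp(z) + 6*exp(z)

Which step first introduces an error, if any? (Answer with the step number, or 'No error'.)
Step 2

Step 2 is incorrect due to a dropped term.
The step shows: z**2*exp(z)
The correct value should be: z**2*exp(z) + 2*z*exp(z)

Explanation: A term was dropped: the term 2*z*exp(z) was incorrectly omitted
The later steps are derived from this incorrect expression, so the error originates in Step 2.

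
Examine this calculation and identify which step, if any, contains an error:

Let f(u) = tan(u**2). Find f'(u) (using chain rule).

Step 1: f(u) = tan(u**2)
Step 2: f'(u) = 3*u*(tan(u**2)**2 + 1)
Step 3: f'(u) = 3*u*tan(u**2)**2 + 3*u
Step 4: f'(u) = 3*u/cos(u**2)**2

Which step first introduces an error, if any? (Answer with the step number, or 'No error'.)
Step 2

Step 2 is incorrect due to a wrong coefficient.
The step shows: 3*u*(tan(u**2)**2 + 1)
The correct value should be: 2*u*(tan(u**2)**2 + 1)

Explanation: The coefficient 2 was incorrectly written as 3: the term 2*u*(tan(u**2)**2 + 1) was incorrectly written as 3*u*(tan(u**2)**2 + 1)
The later steps are derived from this incorrect expression, so the error originates in Step 2.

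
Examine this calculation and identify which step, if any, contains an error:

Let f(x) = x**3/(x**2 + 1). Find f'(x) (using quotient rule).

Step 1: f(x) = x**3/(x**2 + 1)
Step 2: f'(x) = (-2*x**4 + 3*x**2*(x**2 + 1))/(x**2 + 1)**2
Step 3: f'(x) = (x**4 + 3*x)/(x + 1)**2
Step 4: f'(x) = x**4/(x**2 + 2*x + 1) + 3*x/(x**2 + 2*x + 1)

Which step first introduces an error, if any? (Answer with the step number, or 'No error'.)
Step 3

Step 3 is incorrect due to a wrong exponent.
The step shows: (x**4 + 3*x)/(x + 1)**2
The correct value should be: (x**4 + 3*x**2)/(x**2 + 1)**2

Explanation: The exponent 2 on x was incorrectly written as 1: the term (x**4 + 3*x**2)/(x**2 + 1)**2 was incorrectly written as (x**4 + 3*x)/(x + 1)**2
The later steps are derived from this incorrect expression, so the error originates in Step 3.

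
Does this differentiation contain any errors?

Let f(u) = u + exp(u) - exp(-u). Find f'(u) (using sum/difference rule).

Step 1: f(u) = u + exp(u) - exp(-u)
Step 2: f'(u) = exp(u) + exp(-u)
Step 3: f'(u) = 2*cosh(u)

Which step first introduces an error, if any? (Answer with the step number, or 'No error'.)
Step 2

Step 2 is incorrect due to a dropped term.
The step shows: exp(u) + exp(-u)
The correct value should be: exp(u) + 1 + exp(-u)

Explanation: A term was dropped: the term 1 was incorrectly omitted
The later steps are derived from this incorrect expression, so the error originates in Step 2.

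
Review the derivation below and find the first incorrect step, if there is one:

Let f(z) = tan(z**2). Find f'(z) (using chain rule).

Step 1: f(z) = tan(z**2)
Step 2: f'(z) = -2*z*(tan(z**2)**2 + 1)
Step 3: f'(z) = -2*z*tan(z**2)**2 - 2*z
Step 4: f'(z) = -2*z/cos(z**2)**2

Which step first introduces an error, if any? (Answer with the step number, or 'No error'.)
Step 2

Step 2 is incorrect due to a sign flip.
The step shows: -2*z*(tan(z**2)**2 + 1)
The correct value should be: 2*z*(tan(z**2)**2 + 1)

Explanation: The sign of the whole expression was flipped: the term 2*z*(tan(z**2)**2 + 1) was incorrectly written as -2*z*(tan(z**2)**2 + 1)
The later steps are derived from this incorrect expression, so the error originates in Step 2.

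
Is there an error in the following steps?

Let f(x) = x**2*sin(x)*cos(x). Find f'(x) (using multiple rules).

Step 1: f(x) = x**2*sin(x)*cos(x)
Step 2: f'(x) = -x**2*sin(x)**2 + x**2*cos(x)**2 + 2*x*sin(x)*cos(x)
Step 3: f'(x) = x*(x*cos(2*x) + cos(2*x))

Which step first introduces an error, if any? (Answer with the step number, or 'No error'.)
Step 3

Step 3 is incorrect due to a wrong trig function.
The step shows: x*(x*cos(2*x) + cos(2*x))
The correct value should be: x*(x*cos(2*x) + sin(2*x))

Explanation: sin(2*x) was incorrectly written as cos(2*x): the term x*(x*cos(2*x) + sin(2*x)) was incorrectly written as x*(x*cos(2*x) + cos(2*x))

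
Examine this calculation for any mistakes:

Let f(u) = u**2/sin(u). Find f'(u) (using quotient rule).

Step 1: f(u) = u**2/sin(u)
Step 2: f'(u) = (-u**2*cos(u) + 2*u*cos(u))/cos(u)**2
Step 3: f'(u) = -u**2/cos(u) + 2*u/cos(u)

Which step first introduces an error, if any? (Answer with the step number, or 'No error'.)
Step 2

Step 2 is incorrect due to a wrong trig function.
The step shows: (-u**2*cos(u) + 2*u*cos(u))/cos(u)**2
The correct value should be: (-u**2*cos(u) + 2*u*sin(u))/sin(u)**2

Explanation: sin(u) was incorrectly written as cos(u): the term (-u**2*cos(u) + 2*u*sin(u))/sin(u)**2 was incorrectly written as (-u**2*cos(u) + 2*u*cos(u))/cos(u)**2
The later steps are derived from this incorrect expression, so the error originates in Step 2.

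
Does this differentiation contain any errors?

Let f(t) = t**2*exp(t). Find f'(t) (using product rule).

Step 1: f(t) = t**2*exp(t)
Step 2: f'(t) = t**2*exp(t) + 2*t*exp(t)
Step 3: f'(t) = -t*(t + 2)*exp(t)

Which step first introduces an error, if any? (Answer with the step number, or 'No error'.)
Step 3

Step 3 is incorrect due to a sign flip.
The step shows: -t*(t + 2)*exp(t)
The correct value should be: t*(t + 2)*exp(t)

Explanation: The sign of the whole expression was flipped: the term t*(t + 2)*exp(t) was incorrectly written as -t*(t + 2)*exp(t)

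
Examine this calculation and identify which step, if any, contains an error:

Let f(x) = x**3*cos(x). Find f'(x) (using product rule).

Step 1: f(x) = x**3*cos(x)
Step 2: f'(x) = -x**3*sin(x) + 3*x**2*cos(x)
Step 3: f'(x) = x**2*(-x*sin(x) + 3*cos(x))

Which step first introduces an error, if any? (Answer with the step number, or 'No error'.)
No error

All steps in this derivation are correct.
The final answer f'(x) = x**2*(-x*sin(x) + 3*cos(x)) is valid.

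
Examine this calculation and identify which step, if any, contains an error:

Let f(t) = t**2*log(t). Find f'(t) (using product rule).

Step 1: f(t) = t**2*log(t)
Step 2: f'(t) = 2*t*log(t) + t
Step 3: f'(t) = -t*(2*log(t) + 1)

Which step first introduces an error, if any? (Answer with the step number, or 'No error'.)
Step 3

Step 3 is incorrect due to a sign flip.
The step shows: -t*(2*log(t) + 1)
The correct value should be: t*(2*log(t) + 1)

Explanation: The sign of the whole expression was flipped: the term t*(2*log(t) + 1) was incorrectly written as -t*(2*log(t) + 1)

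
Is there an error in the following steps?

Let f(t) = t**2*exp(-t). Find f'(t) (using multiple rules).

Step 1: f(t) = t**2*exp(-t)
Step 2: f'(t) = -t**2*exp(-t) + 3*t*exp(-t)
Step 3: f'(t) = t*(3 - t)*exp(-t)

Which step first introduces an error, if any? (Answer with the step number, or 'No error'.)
Step 2

Step 2 is incorrect due to a wrong coefficient.
The step shows: -t**2*exp(-t) + 3*t*exp(-t)
The correct value should be: -t**2*exp(-t) + 2*t*exp(-t)

Explanation: The coefficient 2 was incorrectly written as 3: the term 2*t*exp(-t) was incorrectly written as 3*t*exp(-t)
The later steps are derived from this incorrect expression, so the error originates in Step 2.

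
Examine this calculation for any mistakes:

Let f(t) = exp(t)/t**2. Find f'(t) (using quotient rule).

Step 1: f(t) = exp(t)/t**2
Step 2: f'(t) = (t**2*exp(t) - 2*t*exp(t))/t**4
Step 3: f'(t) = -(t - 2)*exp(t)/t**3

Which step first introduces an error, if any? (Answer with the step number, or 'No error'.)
Step 3

Step 3 is incorrect due to a sign flip.
The step shows: -(t - 2)*exp(t)/t**3
The correct value should be: (t - 2)*exp(t)/t**3

Explanation: The sign of the whole expression was flipped: the term (t - 2)*exp(t)/t**3 was incorrectly written as -(t - 2)*exp(t)/t**3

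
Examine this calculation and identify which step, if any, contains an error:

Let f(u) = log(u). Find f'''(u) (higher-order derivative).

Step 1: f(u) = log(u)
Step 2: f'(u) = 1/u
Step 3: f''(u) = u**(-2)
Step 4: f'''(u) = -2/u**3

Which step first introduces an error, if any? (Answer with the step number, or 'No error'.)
Step 3

Step 3 is incorrect due to a sign flip.
The step shows: u**(-2)
The correct value should be: -1/u**2

Explanation: The sign of the whole expression was flipped: the term -1/u**2 was incorrectly written as u**(-2)
The later steps are derived from this incorrect expression, so the error originates in Step 3.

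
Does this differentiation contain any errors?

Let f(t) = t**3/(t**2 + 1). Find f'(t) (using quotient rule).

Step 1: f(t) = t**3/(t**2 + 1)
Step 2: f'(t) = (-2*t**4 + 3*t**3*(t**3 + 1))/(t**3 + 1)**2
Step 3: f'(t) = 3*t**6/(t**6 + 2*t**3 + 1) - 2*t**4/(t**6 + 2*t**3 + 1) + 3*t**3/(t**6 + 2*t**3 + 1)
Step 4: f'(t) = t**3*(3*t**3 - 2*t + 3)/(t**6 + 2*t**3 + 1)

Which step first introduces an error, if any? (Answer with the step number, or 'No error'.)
Step 2

Step 2 is incorrect due to a wrong exponent.
The step shows: (-2*t**4 + 3*t**3*(t**3 + 1))/(t**3 + 1)**2
The correct value should be: (-2*t**4 + 3*t**2*(t**2 + 1))/(t**2 + 1)**2

Explanation: The exponent 2 on t was incorrectly written as 3: the term (-2*t**4 + 3*t**2*(t**2 + 1))/(t**2 + 1)**2 was incorrectly written as (-2*t**4 + 3*t**3*(t**3 + 1))/(t**3 + 1)**2
The later steps are derived from this incorrect expression, so the error originates in Step 2.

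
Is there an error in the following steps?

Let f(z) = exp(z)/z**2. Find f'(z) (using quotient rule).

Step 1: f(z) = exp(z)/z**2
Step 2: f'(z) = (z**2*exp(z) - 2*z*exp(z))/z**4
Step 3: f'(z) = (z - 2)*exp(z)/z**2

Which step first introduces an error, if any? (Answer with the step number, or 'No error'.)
Step 3

Step 3 is incorrect due to a wrong exponent.
The step shows: (z - 2)*exp(z)/z**2
The correct value should be: (z - 2)*exp(z)/z**3

Explanation: The exponent -3 on z was incorrectly written as -2: the term (z - 2)*exp(z)/z**3 was incorrectly written as (z - 2)*exp(z)/z**2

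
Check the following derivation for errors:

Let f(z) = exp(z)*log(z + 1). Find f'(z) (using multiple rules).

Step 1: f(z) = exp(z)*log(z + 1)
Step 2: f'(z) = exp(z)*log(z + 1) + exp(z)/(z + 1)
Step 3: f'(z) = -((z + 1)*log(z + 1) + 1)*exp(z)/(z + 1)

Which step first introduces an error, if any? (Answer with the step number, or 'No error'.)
Step 3

Step 3 is incorrect due to a sign flip.
The step shows: -((z + 1)*log(z + 1) + 1)*exp(z)/(z + 1)
The correct value should be: ((z + 1)*log(z + 1) + 1)*exp(z)/(z + 1)

Explanation: The sign of the whole expression was flipped: the term ((z + 1)*log(z + 1) + 1)*exp(z)/(z + 1) was incorrectly written as -((z + 1)*log(z + 1) + 1)*exp(z)/(z + 1)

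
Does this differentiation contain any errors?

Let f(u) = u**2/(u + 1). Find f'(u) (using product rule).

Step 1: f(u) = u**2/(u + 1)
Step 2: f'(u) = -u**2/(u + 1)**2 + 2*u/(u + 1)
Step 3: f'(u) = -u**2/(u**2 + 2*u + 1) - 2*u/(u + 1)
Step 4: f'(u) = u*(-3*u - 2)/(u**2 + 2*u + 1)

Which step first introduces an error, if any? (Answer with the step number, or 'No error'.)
Step 3

Step 3 is incorrect due to a sign flip.
The step shows: -u**2/(u**2 + 2*u + 1) - 2*u/(u + 1)
The correct value should be: -u**2/(u**2 + 2*u + 1) + 2*u/(u + 1)

Explanation: The sign of one term was flipped: the term 2*u/(u + 1) was incorrectly written as -2*u/(u + 1)
The later steps are derived from this incorrect expression, so the error originates in Step 3.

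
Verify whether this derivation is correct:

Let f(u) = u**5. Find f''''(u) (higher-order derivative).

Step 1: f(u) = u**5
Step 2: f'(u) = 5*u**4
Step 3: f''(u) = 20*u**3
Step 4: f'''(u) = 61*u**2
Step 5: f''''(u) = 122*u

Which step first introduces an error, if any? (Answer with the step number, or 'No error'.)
Step 4

Step 4 is incorrect due to a wrong coefficient.
The step shows: 61*u**2
The correct value should be: 60*u**2

Explanation: The coefficient 60 was incorrectly written as 61: the term 60*u**2 was incorrectly written as 61*u**2
The later steps are derived from this incorrect expression, so the error originates in Step 4.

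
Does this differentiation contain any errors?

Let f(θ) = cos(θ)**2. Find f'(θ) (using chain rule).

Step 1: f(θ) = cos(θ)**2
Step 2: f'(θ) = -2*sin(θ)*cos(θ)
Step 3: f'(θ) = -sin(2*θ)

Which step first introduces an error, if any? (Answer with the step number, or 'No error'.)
No error

All steps in this derivation are correct.
The final answer f'(θ) = -sin(2*θ) is valid.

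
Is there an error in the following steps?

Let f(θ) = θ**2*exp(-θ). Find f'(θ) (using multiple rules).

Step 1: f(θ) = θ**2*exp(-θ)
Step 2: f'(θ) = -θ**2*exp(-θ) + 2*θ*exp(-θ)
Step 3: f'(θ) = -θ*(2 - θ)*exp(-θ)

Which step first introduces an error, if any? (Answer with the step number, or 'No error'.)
Step 3

Step 3 is incorrect due to a sign flip.
The step shows: -θ*(2 - θ)*exp(-θ)
The correct value should be: θ*(2 - θ)*exp(-θ)

Explanation: The sign of the whole expression was flipped: the term θ*(2 - θ)*exp(-θ) was incorrectly written as -θ*(2 - θ)*exp(-θ)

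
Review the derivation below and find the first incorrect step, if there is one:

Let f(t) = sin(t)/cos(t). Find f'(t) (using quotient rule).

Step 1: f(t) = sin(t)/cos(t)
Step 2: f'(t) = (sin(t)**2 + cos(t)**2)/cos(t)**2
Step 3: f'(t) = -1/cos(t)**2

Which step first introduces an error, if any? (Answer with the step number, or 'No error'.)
Step 3

Step 3 is incorrect due to a sign flip.
The step shows: -1/cos(t)**2
The correct value should be: cos(t)**(-2)

Explanation: The sign of the whole expression was flipped: the term cos(t)**(-2) was incorrectly written as -1/cos(t)**2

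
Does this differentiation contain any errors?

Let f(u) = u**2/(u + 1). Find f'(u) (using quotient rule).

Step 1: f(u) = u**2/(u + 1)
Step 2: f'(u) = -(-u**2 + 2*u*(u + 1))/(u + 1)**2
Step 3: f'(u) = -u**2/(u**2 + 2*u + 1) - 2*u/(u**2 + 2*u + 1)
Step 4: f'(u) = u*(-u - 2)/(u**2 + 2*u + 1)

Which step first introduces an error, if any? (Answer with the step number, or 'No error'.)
Step 2

Step 2 is incorrect due to a sign flip.
The step shows: -(-u**2 + 2*u*(u + 1))/(u + 1)**2
The correct value should be: (-u**2 + 2*u*(u + 1))/(u + 1)**2

Explanation: The sign of the whole expression was flipped: the term (-u**2 + 2*u*(u + 1))/(u + 1)**2 was incorrectly written as -(-u**2 + 2*u*(u + 1))/(u + 1)**2
The later steps are derived from this incorrect expression, so the error originates in Step 2.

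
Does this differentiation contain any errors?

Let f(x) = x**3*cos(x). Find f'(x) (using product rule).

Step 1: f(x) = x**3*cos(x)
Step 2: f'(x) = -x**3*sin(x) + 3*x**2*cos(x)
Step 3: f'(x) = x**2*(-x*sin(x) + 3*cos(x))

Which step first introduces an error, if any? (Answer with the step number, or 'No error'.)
No error

All steps in this derivation are correct.
The final answer f'(x) = x**2*(-x*sin(x) + 3*cos(x)) is valid.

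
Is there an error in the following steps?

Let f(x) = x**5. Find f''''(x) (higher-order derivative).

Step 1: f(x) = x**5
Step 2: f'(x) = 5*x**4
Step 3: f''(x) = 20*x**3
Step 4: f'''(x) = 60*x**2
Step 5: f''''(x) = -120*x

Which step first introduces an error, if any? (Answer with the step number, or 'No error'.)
Step 5

Step 5 is incorrect due to a sign flip.
The step shows: -120*x
The correct value should be: 120*x

Explanation: The sign of the whole expression was flipped: the term 120*x was incorrectly written as -120*x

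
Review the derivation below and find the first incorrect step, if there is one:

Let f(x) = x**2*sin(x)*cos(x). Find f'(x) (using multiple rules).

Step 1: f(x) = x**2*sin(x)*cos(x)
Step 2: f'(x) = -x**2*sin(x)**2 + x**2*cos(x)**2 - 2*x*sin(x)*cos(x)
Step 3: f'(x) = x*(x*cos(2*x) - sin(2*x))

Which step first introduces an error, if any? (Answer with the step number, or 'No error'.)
Step 2

Step 2 is incorrect due to a sign flip.
The step shows: -x**2*sin(x)**2 + x**2*cos(x)**2 - 2*x*sin(x)*cos(x)
The correct value should be: -x**2*sin(x)**2 + x**2*cos(x)**2 + 2*x*sin(x)*cos(x)

Explanation: The sign of one term was flipped: the term 2*x*sin(x)*cos(x) was incorrectly written as -2*x*sin(x)*cos(x)
The later steps are derived from this incorrect expression, so the error originates in Step 2.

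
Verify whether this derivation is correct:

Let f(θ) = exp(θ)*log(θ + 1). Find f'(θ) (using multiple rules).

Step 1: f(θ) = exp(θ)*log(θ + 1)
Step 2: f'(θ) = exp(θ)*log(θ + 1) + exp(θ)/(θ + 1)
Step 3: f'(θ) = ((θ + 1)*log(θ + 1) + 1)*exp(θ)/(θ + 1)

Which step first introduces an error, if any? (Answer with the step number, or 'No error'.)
No error

All steps in this derivation are correct.
The final answer f'(θ) = ((θ + 1)*log(θ + 1) + 1)*exp(θ)/(θ + 1) is valid.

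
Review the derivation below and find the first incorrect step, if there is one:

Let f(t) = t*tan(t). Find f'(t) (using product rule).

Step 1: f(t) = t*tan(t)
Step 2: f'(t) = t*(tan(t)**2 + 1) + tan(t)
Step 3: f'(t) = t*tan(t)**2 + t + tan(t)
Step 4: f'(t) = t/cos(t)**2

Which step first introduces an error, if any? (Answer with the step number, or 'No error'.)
Step 4

Step 4 is incorrect due to a dropped term.
The step shows: t/cos(t)**2
The correct value should be: t/cos(t)**2 + tan(t)

Explanation: A term was dropped: the term tan(t) was incorrectly omitted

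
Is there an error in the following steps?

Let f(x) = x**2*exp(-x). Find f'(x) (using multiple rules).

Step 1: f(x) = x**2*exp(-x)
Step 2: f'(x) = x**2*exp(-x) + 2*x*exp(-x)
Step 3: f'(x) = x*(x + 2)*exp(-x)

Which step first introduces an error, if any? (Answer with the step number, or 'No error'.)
Step 2

Step 2 is incorrect due to a sign flip.
The step shows: x**2*exp(-x) + 2*x*exp(-x)
The correct value should be: -x**2*exp(-x) + 2*x*exp(-x)

Explanation: The sign of one term was flipped: the term -x**2*exp(-x) was incorrectly written as x**2*exp(-x)
The later steps are derived from this incorrect expression, so the error originates in Step 2.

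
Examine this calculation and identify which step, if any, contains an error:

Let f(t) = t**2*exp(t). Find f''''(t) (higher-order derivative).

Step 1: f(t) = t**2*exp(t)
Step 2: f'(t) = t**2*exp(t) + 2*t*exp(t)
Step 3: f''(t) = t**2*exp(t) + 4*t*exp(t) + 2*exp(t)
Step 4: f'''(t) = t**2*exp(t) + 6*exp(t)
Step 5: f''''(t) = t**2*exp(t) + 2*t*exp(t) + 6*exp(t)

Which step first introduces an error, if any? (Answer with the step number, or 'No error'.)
Step 4

Step 4 is incorrect due to a dropped term.
The step shows: t**2*exp(t) + 6*exp(t)
The correct value should be: t**2*exp(t) + 6*t*exp(t) + 6*exp(t)

Explanation: A term was dropped: the term 6*t*exp(t) was incorrectly omitted
The later steps are derived from this incorrect expression, so the error originates in Step 4.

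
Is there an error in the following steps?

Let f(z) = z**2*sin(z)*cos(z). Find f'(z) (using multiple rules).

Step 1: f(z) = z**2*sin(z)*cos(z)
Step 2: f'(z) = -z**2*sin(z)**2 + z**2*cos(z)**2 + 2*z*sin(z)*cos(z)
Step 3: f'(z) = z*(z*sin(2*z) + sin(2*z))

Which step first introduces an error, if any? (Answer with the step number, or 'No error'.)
Step 3

Step 3 is incorrect due to a wrong trig function.
The step shows: z*(z*sin(2*z) + sin(2*z))
The correct value should be: z*(z*cos(2*z) + sin(2*z))

Explanation: cos(2*z) was incorrectly written as sin(2*z): the term z*(z*cos(2*z) + sin(2*z)) was incorrectly written as z*(z*sin(2*z) + sin(2*z))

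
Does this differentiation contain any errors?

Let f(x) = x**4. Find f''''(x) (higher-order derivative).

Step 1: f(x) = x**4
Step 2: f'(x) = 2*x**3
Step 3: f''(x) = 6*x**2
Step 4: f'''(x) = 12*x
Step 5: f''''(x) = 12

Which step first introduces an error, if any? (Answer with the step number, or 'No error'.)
Step 2

Step 2 is incorrect due to a wrong coefficient.
The step shows: 2*x**3
The correct value should be: 4*x**3

Explanation: The coefficient 4 was incorrectly written as 2: the term 4*x**3 was incorrectly written as 2*x**3
The later steps are derived from this incorrect expression, so the error originates in Step 2.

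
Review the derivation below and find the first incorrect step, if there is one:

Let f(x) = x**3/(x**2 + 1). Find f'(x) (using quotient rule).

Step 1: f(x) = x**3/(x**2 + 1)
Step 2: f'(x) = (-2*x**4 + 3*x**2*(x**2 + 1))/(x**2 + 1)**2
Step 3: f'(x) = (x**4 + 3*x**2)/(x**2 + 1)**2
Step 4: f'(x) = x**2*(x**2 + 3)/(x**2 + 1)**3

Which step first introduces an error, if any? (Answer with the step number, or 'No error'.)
Step 4

Step 4 is incorrect due to a wrong exponent.
The step shows: x**2*(x**2 + 3)/(x**2 + 1)**3
The correct value should be: x**2*(x**2 + 3)/(x**2 + 1)**2

Explanation: The exponent -2 on x**2 + 1 was incorrectly written as -3: the term x**2*(x**2 + 3)/(x**2 + 1)**2 was incorrectly written as x**2*(x**2 + 3)/(x**2 + 1)**3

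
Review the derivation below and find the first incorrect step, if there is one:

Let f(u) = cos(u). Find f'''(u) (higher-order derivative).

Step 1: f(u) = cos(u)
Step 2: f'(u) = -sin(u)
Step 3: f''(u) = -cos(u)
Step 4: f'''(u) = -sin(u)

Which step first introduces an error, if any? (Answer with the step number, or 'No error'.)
Step 4

Step 4 is incorrect due to a sign flip.
The step shows: -sin(u)
The correct value should be: sin(u)

Explanation: The sign of the whole expression was flipped: the term sin(u) was incorrectly written as -sin(u)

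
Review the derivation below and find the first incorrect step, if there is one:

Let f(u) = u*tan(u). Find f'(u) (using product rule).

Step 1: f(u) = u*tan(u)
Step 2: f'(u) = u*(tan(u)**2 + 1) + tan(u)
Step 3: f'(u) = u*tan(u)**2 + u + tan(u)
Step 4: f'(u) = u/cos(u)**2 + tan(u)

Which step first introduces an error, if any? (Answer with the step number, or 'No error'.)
No error

All steps in this derivation are correct.
The final answer f'(u) = u/cos(u)**2 + tan(u) is valid.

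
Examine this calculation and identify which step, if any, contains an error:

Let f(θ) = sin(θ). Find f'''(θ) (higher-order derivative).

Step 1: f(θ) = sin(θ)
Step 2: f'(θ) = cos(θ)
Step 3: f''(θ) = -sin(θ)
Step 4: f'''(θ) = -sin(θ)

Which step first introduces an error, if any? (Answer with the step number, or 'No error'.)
Step 4

Step 4 is incorrect due to a wrong trig function.
The step shows: -sin(θ)
The correct value should be: -cos(θ)

Explanation: cos(θ) was incorrectly written as sin(θ): the term -cos(θ) was incorrectly written as -sin(θ)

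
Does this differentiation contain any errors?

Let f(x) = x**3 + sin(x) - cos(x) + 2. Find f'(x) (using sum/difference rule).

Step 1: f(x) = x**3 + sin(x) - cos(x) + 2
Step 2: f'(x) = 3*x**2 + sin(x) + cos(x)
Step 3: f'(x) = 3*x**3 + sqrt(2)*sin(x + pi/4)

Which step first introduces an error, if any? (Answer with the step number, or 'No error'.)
Step 3

Step 3 is incorrect due to a wrong exponent.
The step shows: 3*x**3 + sqrt(2)*sin(x + pi/4)
The correct value should be: 3*x**2 + sqrt(2)*sin(x + pi/4)

Explanation: The exponent 2 on x was incorrectly written as 3: the term 3*x**2 was incorrectly written as 3*x**3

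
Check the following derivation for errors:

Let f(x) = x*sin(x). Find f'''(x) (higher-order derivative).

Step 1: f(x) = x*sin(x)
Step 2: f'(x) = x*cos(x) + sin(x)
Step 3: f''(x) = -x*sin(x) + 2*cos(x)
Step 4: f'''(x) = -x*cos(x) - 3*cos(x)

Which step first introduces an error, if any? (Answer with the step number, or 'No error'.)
Step 4

Step 4 is incorrect due to a wrong trig function.
The step shows: -x*cos(x) - 3*cos(x)
The correct value should be: -x*cos(x) - 3*sin(x)

Explanation: sin(x) was incorrectly written as cos(x): the term -3*sin(x) was incorrectly written as -3*cos(x)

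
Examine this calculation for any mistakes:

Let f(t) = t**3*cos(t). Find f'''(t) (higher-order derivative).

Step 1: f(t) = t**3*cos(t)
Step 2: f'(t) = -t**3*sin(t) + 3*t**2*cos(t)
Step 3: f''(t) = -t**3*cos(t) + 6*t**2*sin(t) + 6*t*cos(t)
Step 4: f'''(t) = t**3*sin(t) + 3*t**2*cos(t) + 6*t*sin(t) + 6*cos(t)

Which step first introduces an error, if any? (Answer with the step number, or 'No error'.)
Step 3

Step 3 is incorrect due to a sign flip.
The step shows: -t**3*cos(t) + 6*t**2*sin(t) + 6*t*cos(t)
The correct value should be: -t**3*cos(t) - 6*t**2*sin(t) + 6*t*cos(t)

Explanation: The sign of one term was flipped: the term -6*t**2*sin(t) was incorrectly written as 6*t**2*sin(t)
The later steps are derived from this incorrect expression, so the error originates in Step 3.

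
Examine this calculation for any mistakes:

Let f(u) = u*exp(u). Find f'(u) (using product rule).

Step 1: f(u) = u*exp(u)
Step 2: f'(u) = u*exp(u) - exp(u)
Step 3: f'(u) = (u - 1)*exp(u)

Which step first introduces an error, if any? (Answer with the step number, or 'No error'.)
Step 2

Step 2 is incorrect due to a sign flip.
The step shows: u*exp(u) - exp(u)
The correct value should be: u*exp(u) + exp(u)

Explanation: The sign of one term was flipped: the term exp(u) was incorrectly written as -exp(u)
The later steps are derived from this incorrect expression, so the error originates in Step 2.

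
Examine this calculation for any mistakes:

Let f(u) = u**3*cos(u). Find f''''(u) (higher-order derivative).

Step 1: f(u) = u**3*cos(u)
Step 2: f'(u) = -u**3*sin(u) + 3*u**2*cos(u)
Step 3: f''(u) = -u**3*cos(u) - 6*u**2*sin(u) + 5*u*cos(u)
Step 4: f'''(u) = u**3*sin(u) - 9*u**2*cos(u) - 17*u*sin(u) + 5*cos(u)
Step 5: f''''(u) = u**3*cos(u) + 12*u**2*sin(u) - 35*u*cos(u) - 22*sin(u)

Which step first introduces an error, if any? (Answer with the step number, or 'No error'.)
Step 3

Step 3 is incorrect due to a wrong coefficient.
The step shows: -u**3*cos(u) - 6*u**2*sin(u) + 5*u*cos(u)
The correct value should be: -u**3*cos(u) - 6*u**2*sin(u) + 6*u*cos(u)

Explanation: The coefficient 6 was incorrectly written as 5: the term 6*u*cos(u) was incorrectly written as 5*u*cos(u)
The later steps are derived from this incorrect expression, so the error originates in Step 3.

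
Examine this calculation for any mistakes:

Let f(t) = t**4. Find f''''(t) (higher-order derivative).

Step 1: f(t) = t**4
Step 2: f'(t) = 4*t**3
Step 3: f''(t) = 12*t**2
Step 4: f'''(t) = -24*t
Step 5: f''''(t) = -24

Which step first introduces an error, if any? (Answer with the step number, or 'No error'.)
Step 4

Step 4 is incorrect due to a sign flip.
The step shows: -24*t
The correct value should be: 24*t

Explanation: The sign of the whole expression was flipped: the term 24*t was incorrectly written as -24*t
The later steps are derived from this incorrect expression, so the error originates in Step 4.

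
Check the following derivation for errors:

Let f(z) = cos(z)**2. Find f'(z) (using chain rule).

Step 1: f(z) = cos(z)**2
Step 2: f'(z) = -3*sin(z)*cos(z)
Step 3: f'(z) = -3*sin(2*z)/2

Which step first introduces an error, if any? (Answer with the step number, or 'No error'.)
Step 2

Step 2 is incorrect due to a wrong coefficient.
The step shows: -3*sin(z)*cos(z)
The correct value should be: -2*sin(z)*cos(z)

Explanation: The coefficient -2 was incorrectly written as -3: the term -2*sin(z)*cos(z) was incorrectly written as -3*sin(z)*cos(z)
The later steps are derived from this incorrect expression, so the error originates in Step 2.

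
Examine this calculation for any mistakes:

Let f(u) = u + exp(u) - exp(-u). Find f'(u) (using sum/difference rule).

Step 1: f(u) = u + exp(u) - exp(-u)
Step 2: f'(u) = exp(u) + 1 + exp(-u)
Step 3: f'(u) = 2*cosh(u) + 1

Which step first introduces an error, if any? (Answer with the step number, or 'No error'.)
No error

All steps in this derivation are correct.
The final answer f'(u) = 2*cosh(u) + 1 is valid.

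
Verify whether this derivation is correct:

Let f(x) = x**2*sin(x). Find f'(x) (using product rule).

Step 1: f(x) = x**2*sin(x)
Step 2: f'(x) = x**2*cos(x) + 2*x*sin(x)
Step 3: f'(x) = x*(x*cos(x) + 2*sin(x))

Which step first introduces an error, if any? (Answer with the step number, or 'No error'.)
No error

All steps in this derivation are correct.
The final answer f'(x) = x*(x*cos(x) + 2*sin(x)) is valid.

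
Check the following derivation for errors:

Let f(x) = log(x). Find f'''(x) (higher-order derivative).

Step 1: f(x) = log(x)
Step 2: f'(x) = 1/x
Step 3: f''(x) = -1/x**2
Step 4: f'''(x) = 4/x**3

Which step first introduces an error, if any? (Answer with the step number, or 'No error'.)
Step 4

Step 4 is incorrect due to a wrong coefficient.
The step shows: 4/x**3
The correct value should be: 2/x**3

Explanation: The coefficient 2 was incorrectly written as 4: the term 2/x**3 was incorrectly written as 4/x**3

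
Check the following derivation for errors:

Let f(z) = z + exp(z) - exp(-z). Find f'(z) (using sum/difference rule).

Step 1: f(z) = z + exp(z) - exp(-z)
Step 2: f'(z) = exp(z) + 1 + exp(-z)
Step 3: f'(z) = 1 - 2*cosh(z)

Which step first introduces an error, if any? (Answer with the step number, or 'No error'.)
Step 3

Step 3 is incorrect due to a sign flip.
The step shows: 1 - 2*cosh(z)
The correct value should be: 2*cosh(z) + 1

Explanation: The sign of one term was flipped: the term 2*cosh(z) was incorrectly written as -2*cosh(z)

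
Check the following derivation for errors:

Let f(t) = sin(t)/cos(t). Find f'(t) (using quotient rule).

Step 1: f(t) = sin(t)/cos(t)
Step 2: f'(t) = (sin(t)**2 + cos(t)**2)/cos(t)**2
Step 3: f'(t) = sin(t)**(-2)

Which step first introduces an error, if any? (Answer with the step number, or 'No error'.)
Step 3

Step 3 is incorrect due to a wrong trig function.
The step shows: sin(t)**(-2)
The correct value should be: cos(t)**(-2)

Explanation: cos(t) was incorrectly written as sin(t): the term cos(t)**(-2) was incorrectly written as sin(t)**(-2)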